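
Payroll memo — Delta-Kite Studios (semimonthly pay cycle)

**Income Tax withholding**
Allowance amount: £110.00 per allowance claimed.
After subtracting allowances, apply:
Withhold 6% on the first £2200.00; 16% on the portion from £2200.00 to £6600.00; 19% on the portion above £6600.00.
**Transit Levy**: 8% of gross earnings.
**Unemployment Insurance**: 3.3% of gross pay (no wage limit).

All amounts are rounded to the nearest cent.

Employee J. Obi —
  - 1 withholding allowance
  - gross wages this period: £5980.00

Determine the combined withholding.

Income Tax: taxable = £5980.00 − 1×£110.00 = £5870.00
  £132.00 + 16% × (£5870.00 − £2200.00) = £132.00 + 16% × £3670.00 = £719.20
Transit Levy: 8% × £5980.00 = £478.40
Unemployment Insurance: 3.3% × £5980.00 = £197.34
Total: £719.20 + £478.40 + £197.34 = £1394.94

£1394.94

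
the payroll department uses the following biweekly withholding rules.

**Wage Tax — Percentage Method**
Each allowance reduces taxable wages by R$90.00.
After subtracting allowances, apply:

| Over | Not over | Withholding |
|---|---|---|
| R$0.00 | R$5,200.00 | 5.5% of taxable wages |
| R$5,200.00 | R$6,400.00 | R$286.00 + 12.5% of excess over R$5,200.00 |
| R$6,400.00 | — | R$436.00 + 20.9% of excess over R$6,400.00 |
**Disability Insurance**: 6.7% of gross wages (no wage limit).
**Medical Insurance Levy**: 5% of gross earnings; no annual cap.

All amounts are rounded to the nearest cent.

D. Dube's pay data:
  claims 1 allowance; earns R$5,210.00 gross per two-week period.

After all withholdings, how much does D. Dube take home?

R$4,318.83

Wage Tax: taxable = R$5,210.00 − 1×R$90.00 = R$5,120.00
  5.5% × R$5,120.00 = R$281.60
Disability Insurance: 6.7% × R$5,210.00 = R$349.07
Medical Insurance Levy: 5% × R$5,210.00 = R$260.50
Total withheld: R$281.60 + R$349.07 + R$260.50 = R$891.17
Net pay: R$5,210.00 − R$891.17 = R$4,318.83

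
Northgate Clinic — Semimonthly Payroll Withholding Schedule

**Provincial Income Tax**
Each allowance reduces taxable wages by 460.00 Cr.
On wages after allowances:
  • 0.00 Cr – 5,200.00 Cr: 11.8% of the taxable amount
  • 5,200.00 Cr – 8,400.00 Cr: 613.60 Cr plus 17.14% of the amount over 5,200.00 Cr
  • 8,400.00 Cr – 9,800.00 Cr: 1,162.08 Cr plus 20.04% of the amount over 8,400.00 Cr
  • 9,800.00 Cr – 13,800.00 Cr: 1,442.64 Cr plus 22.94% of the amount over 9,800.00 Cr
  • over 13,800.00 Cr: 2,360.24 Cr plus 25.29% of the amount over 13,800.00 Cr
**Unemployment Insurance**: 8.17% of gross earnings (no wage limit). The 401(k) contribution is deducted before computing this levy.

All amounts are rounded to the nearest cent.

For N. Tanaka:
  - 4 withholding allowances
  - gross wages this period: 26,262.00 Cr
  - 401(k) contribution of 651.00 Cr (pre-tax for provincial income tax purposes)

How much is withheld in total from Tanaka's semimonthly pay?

6,974.33 Cr

Provincial Income Tax: taxable = 26,262.00 Cr − 651.00 Cr − 4×460.00 Cr = 23,771.00 Cr
  2,360.24 Cr + 25.29% × (23,771.00 Cr − 13,800.00 Cr) = 2,360.24 Cr + 25.29% × 9,971.00 Cr = 4,881.91 Cr
Unemployment Insurance: 8.17% × 25,611.00 Cr = 2,092.42 Cr
Total: 4,881.91 Cr + 2,092.42 Cr = 6,974.33 Cr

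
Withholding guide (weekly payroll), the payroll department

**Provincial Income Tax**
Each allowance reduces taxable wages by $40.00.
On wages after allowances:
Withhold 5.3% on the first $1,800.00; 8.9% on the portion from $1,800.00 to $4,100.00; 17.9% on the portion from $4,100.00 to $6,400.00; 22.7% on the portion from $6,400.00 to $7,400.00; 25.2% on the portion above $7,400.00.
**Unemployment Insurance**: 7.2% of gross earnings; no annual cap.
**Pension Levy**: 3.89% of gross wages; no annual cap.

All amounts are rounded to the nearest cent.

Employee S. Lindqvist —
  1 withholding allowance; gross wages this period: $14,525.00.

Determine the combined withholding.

$4,335.04

Provincial Income Tax: taxable = $14,525.00 − 1×$40.00 = $14,485.00
  $938.80 + 25.2% × ($14,485.00 − $7,400.00) = $938.80 + 25.2% × $7,085.00 = $2,724.22
Unemployment Insurance: 7.2% × $14,525.00 = $1,045.80
Pension Levy: 3.89% × $14,525.00 = $565.02
Total: $2,724.22 + $1,045.80 + $565.02 = $4,335.04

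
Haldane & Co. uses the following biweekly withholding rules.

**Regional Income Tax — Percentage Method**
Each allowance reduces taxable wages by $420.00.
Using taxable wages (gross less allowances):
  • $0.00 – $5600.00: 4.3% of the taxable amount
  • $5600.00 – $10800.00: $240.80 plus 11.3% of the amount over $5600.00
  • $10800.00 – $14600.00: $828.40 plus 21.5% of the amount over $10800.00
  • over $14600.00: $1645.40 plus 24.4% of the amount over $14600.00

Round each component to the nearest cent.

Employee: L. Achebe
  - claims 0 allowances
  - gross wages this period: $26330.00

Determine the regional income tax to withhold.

$4507.52

Regional Income Tax: taxable = $26330.00
  $1645.40 + 24.4% × ($26330.00 − $14600.00) = $1645.40 + 24.4% × $11730.00 = $4507.52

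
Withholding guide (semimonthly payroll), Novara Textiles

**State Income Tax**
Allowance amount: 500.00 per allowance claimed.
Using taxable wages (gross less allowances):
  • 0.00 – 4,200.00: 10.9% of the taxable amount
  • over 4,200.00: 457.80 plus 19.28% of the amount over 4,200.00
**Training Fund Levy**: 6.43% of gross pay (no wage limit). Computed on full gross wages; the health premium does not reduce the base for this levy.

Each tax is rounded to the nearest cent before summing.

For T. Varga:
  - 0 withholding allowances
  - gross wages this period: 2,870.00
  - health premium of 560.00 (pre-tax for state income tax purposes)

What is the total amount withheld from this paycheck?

State Income Tax: taxable = 2,870.00 − 560.00 = 2,310.00
  10.9% × 2,310.00 = 251.79
Training Fund Levy: 6.43% × 2,870.00 = 184.54
Total: 251.79 + 184.54 = 436.33

436.33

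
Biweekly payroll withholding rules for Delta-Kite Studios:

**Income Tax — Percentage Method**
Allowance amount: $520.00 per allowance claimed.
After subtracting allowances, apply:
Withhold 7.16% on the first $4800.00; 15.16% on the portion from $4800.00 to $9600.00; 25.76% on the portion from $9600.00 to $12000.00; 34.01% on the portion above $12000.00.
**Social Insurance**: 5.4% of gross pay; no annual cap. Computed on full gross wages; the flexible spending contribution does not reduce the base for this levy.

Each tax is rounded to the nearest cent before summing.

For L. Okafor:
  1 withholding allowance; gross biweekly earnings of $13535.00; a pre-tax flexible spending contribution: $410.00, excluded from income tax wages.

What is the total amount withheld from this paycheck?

Income Tax: taxable = $13535.00 − $410.00 − 1×$520.00 = $12605.00
  $1689.60 + 34.01% × ($12605.00 − $12000.00) = $1689.60 + 34.01% × $605.00 = $1895.36
Social Insurance: 5.4% × $13535.00 = $730.89
Total: $1895.36 + $730.89 = $2626.25

$2626.25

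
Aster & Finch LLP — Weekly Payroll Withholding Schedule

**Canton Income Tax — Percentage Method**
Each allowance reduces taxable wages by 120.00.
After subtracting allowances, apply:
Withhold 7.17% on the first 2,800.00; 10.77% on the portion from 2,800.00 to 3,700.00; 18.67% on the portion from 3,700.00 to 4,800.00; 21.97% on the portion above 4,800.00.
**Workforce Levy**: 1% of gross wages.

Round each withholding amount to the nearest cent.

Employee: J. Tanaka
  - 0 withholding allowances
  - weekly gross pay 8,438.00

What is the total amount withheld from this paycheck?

Canton Income Tax: taxable = 8,438.00
  503.06 + 21.97% × (8,438.00 − 4,800.00) = 503.06 + 21.97% × 3,638.00 = 1,302.33
Workforce Levy: 1% × 8,438.00 = 84.38
Total: 1,302.33 + 84.38 = 1,386.71

1,386.71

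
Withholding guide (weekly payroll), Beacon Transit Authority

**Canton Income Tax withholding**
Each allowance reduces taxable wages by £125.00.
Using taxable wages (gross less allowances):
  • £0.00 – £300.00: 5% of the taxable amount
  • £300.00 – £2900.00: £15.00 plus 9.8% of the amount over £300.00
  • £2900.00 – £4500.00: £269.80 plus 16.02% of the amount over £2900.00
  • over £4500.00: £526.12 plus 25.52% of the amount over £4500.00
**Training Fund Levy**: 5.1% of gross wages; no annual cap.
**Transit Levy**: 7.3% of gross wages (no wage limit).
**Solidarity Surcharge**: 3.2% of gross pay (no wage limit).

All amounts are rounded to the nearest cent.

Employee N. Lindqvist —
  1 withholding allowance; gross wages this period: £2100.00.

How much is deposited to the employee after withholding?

Canton Income Tax: taxable = £2100.00 − 1×£125.00 = £1975.00
  £15.00 + 9.8% × (£1975.00 − £300.00) = £15.00 + 9.8% × £1675.00 = £179.15
Training Fund Levy: 5.1% × £2100.00 = £107.10
Transit Levy: 7.3% × £2100.00 = £153.30
Solidarity Surcharge: 3.2% × £2100.00 = £67.20
Total withheld: £179.15 + £107.10 + £153.30 + £67.20 = £506.75
Net pay: £2100.00 − £506.75 = £1593.25

£1593.25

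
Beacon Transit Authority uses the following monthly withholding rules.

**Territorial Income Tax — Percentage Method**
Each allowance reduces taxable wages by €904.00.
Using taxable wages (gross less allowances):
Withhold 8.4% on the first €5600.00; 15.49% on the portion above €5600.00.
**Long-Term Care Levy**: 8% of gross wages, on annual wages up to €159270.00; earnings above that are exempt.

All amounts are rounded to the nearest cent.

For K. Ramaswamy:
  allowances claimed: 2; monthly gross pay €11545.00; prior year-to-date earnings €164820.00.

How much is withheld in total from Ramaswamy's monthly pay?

Territorial Income Tax: taxable = €11545.00 − 2×€904.00 = €9737.00
  €470.40 + 15.49% × (€9737.00 − €5600.00) = €470.40 + 15.49% × €4137.00 = €1111.22
Long-Term Care Levy: YTD €164820.00 ≥ cap €159270.00 → €0.00
Total: €1111.22 + €0.00 = €1111.22

€1111.22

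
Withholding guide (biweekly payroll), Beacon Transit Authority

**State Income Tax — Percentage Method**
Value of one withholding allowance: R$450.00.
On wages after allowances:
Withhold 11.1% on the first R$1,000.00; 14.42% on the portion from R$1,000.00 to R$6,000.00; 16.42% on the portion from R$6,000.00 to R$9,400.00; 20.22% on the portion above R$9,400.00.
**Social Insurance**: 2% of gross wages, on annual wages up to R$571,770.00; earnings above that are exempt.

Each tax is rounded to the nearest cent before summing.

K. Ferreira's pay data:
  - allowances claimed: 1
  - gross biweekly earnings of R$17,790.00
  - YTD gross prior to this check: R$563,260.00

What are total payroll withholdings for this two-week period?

R$3,165.95

State Income Tax: taxable = R$17,790.00 − 1×R$450.00 = R$17,340.00
  R$1,390.28 + 20.22% × (R$17,340.00 − R$9,400.00) = R$1,390.28 + 20.22% × R$7,940.00 = R$2,995.75
Social Insurance: cap R$571,770.00 − YTD R$563,260.00 = R$8,510.00 subject; 2% × R$8,510.00 = R$170.20
Total: R$2,995.75 + R$170.20 = R$3,165.95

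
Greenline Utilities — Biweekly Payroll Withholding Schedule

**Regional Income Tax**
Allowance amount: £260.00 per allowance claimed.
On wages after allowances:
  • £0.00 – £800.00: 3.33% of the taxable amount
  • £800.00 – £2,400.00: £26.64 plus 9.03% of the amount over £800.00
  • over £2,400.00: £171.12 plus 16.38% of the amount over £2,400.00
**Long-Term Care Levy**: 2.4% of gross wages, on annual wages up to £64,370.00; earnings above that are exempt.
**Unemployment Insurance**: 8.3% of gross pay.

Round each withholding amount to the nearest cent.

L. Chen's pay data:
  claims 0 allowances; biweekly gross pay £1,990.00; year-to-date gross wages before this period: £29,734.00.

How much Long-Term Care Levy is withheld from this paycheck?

Long-Term Care Levy: 2.4% × £1,990.00 = £47.76

£47.76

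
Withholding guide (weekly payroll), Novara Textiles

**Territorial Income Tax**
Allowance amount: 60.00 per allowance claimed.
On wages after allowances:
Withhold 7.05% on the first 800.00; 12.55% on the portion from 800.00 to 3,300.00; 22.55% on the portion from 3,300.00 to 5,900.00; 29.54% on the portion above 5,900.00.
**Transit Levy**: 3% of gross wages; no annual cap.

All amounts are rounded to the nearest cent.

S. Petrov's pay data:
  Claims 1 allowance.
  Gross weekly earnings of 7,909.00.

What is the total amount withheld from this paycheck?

Territorial Income Tax: taxable = 7,909.00 − 1×60.00 = 7,849.00
  956.45 + 29.54% × (7,849.00 − 5,900.00) = 956.45 + 29.54% × 1,949.00 = 1,532.18
Transit Levy: 3% × 7,909.00 = 237.27
Total: 1,532.18 + 237.27 = 1,769.45

1,769.45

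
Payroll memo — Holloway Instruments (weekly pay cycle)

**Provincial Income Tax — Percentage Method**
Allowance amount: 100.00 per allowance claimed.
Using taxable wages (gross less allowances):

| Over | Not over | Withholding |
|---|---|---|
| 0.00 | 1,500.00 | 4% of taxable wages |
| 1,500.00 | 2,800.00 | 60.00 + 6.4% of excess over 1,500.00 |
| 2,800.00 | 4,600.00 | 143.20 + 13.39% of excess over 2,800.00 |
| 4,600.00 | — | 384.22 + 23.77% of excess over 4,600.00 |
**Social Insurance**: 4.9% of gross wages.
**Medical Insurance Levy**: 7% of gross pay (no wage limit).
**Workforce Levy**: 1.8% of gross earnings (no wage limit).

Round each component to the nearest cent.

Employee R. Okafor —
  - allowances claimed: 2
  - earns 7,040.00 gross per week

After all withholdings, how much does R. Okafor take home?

Provincial Income Tax: taxable = 7,040.00 − 2×100.00 = 6,840.00
  384.22 + 23.77% × (6,840.00 − 4,600.00) = 384.22 + 23.77% × 2,240.00 = 916.67
Social Insurance: 4.9% × 7,040.00 = 344.96
Medical Insurance Levy: 7% × 7,040.00 = 492.80
Workforce Levy: 1.8% × 7,040.00 = 126.72
Total withheld: 916.67 + 344.96 + 492.80 + 126.72 = 1,881.15
Net pay: 7,040.00 − 1,881.15 = 5,158.85

5,158.85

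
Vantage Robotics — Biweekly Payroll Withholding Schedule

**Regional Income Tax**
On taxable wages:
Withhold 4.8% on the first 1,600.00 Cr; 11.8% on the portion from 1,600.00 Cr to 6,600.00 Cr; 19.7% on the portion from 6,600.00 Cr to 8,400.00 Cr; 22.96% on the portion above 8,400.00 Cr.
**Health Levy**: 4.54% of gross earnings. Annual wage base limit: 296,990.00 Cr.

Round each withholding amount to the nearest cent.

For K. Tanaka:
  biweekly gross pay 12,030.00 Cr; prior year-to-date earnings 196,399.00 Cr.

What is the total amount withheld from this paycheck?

2,401.01 Cr

Regional Income Tax: taxable = 12,030.00 Cr
  1,021.40 Cr + 22.96% × (12,030.00 Cr − 8,400.00 Cr) = 1,021.40 Cr + 22.96% × 3,630.00 Cr = 1,854.85 Cr
Health Levy: 4.54% × 12,030.00 Cr = 546.16 Cr
Total: 1,854.85 Cr + 546.16 Cr = 2,401.01 Cr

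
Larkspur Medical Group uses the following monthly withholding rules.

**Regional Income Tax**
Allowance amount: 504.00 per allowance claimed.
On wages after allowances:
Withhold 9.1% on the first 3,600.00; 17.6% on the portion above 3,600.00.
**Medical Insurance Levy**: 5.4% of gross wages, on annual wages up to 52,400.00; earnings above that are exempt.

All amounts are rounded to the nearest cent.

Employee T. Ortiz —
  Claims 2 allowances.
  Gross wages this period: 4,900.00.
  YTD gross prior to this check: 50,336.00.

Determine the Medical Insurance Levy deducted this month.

Medical Insurance Levy: cap 52,400.00 − YTD 50,336.00 = 2,064.00 subject; 5.4% × 2,064.00 = 111.46

111.46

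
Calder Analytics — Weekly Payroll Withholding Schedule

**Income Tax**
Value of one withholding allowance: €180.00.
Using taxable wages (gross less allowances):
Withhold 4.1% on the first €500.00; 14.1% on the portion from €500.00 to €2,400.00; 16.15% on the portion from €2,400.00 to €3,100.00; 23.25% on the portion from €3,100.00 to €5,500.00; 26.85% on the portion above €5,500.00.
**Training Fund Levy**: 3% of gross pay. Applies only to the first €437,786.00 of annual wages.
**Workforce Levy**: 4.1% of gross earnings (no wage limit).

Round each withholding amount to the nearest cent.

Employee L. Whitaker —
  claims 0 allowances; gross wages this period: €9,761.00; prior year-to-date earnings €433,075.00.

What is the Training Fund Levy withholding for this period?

Training Fund Levy: cap €437,786.00 − YTD €433,075.00 = €4,711.00 subject; 3% × €4,711.00 = €141.33

€141.33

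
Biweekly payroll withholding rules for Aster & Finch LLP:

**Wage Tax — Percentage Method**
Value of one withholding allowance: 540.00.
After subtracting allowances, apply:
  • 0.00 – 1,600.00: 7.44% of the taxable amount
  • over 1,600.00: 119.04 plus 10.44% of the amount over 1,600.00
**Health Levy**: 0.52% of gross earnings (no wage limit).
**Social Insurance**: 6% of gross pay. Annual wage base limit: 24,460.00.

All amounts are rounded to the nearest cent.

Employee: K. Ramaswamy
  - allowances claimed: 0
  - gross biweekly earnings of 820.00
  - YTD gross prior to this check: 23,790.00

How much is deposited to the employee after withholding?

714.53

Wage Tax: taxable = 820.00
  7.44% × 820.00 = 61.01
Health Levy: 0.52% × 820.00 = 4.26
Social Insurance: cap 24,460.00 − YTD 23,790.00 = 670.00 subject; 6% × 670.00 = 40.20
Total withheld: 61.01 + 4.26 + 40.20 = 105.47
Net pay: 820.00 − 105.47 = 714.53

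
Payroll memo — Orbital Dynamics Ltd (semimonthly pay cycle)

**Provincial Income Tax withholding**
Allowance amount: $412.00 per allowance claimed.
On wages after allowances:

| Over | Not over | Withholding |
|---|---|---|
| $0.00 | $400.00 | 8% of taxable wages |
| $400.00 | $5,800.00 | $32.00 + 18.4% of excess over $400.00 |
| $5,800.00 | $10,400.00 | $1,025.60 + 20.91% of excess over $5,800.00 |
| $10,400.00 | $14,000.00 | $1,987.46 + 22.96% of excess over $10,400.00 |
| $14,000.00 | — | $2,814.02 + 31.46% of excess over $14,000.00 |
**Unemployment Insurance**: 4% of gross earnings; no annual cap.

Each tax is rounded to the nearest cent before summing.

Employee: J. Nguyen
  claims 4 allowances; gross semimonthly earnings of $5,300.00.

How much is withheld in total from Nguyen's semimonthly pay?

$842.37

Provincial Income Tax: taxable = $5,300.00 − 4×$412.00 = $3,652.00
  $32.00 + 18.4% × ($3,652.00 − $400.00) = $32.00 + 18.4% × $3,252.00 = $630.37
Unemployment Insurance: 4% × $5,300.00 = $212.00
Total: $630.37 + $212.00 = $842.37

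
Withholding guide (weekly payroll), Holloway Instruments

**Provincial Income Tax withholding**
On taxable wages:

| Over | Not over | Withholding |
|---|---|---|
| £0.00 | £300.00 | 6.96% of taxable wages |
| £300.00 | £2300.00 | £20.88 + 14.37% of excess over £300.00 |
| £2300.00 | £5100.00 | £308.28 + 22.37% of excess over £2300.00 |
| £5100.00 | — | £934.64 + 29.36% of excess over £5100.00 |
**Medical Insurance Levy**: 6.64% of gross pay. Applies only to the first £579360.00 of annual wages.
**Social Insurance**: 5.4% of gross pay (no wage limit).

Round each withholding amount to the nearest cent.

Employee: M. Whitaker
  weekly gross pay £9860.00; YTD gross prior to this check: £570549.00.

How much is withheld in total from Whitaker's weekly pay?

£3449.67

Provincial Income Tax: taxable = £9860.00
  £934.64 + 29.36% × (£9860.00 − £5100.00) = £934.64 + 29.36% × £4760.00 = £2332.18
Medical Insurance Levy: cap £579360.00 − YTD £570549.00 = £8811.00 subject; 6.64% × £8811.00 = £585.05
Social Insurance: 5.4% × £9860.00 = £532.44
Total: £2332.18 + £585.05 + £532.44 = £3449.67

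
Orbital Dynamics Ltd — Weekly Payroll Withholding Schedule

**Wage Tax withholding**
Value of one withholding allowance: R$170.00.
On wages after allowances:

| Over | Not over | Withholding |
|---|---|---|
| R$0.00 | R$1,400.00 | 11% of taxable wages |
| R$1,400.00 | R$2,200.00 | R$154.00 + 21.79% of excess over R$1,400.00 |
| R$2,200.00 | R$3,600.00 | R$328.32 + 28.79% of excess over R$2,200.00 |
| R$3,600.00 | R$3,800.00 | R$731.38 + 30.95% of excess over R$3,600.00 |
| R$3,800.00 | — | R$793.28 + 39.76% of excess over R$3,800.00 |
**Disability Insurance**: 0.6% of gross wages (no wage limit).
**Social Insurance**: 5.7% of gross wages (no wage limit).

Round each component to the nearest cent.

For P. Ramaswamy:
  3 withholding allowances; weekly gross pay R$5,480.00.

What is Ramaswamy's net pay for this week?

R$3,876.29

Wage Tax: taxable = R$5,480.00 − 3×R$170.00 = R$4,970.00
  R$793.28 + 39.76% × (R$4,970.00 − R$3,800.00) = R$793.28 + 39.76% × R$1,170.00 = R$1,258.47
Disability Insurance: 0.6% × R$5,480.00 = R$32.88
Social Insurance: 5.7% × R$5,480.00 = R$312.36
Total withheld: R$1,258.47 + R$32.88 + R$312.36 = R$1,603.71
Net pay: R$5,480.00 − R$1,603.71 = R$3,876.29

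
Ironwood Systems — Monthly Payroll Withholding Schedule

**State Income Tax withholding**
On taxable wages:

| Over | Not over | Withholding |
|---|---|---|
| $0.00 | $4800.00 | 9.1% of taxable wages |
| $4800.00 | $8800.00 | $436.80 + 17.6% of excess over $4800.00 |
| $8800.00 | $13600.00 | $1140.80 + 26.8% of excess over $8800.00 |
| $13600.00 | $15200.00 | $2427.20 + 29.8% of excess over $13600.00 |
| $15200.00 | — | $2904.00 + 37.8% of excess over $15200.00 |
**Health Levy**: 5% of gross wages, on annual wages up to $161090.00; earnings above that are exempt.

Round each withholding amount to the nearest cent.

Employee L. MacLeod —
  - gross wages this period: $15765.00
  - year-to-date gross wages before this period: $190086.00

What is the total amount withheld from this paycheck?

State Income Tax: taxable = $15765.00
  $2904.00 + 37.8% × ($15765.00 − $15200.00) = $2904.00 + 37.8% × $565.00 = $3117.57
Health Levy: YTD $190086.00 ≥ cap $161090.00 → $0.00
Total: $3117.57 + $0.00 = $3117.57

$3117.57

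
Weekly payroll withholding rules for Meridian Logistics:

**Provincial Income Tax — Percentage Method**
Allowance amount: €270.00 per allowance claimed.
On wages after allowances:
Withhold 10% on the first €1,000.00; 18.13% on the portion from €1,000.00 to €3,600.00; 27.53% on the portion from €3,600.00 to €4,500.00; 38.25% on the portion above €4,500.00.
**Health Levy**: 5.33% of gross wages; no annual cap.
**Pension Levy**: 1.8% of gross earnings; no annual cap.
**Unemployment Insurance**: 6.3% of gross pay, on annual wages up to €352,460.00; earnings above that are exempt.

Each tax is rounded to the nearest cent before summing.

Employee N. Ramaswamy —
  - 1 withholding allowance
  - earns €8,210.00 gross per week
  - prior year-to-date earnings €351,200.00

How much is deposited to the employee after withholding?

€5,410.30

Provincial Income Tax: taxable = €8,210.00 − 1×€270.00 = €7,940.00
  €819.15 + 38.25% × (€7,940.00 − €4,500.00) = €819.15 + 38.25% × €3,440.00 = €2,134.95
Health Levy: 5.33% × €8,210.00 = €437.59
Pension Levy: 1.8% × €8,210.00 = €147.78
Unemployment Insurance: cap €352,460.00 − YTD €351,200.00 = €1,260.00 subject; 6.3% × €1,260.00 = €79.38
Total withheld: €2,134.95 + €437.59 + €147.78 + €79.38 = €2,799.70
Net pay: €8,210.00 − €2,799.70 = €5,410.30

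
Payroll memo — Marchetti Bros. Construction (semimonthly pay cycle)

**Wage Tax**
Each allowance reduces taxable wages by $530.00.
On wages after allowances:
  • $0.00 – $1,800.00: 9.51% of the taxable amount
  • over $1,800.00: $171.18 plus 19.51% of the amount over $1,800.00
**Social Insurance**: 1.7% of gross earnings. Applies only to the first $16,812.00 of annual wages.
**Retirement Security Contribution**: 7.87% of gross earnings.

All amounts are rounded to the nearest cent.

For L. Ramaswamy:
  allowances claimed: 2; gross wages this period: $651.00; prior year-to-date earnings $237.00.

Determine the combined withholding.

$62.30

Wage Tax: taxable = $651.00 − 2×$530.00 = $-409.00
  Taxable ≤ 0 → $0.00
Social Insurance: 1.7% × $651.00 = $11.07
Retirement Security Contribution: 7.87% × $651.00 = $51.23
Total: $0.00 + $11.07 + $51.23 = $62.30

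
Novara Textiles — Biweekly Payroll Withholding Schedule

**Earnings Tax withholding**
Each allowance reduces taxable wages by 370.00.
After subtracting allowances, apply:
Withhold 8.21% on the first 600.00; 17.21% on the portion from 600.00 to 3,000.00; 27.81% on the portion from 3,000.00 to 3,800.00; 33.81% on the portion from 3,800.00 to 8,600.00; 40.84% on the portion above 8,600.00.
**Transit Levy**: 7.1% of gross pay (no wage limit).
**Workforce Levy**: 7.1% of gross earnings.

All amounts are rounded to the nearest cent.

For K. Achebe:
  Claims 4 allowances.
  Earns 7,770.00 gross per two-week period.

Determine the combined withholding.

Earnings Tax: taxable = 7,770.00 − 4×370.00 = 6,290.00
  684.78 + 33.81% × (6,290.00 − 3,800.00) = 684.78 + 33.81% × 2,490.00 = 1,526.65
Transit Levy: 7.1% × 7,770.00 = 551.67
Workforce Levy: 7.1% × 7,770.00 = 551.67
Total: 1,526.65 + 551.67 + 551.67 = 2,629.99

2,629.99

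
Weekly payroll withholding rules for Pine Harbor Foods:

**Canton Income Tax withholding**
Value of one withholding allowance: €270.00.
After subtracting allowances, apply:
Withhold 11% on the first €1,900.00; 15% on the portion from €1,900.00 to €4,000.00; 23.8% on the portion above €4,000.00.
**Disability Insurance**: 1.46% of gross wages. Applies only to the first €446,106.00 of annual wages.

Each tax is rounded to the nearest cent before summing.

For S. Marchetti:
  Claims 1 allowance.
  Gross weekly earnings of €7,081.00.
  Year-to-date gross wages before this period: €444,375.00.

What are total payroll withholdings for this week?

Canton Income Tax: taxable = €7,081.00 − 1×€270.00 = €6,811.00
  €524.00 + 23.8% × (€6,811.00 − €4,000.00) = €524.00 + 23.8% × €2,811.00 = €1,193.02
Disability Insurance: cap €446,106.00 − YTD €444,375.00 = €1,731.00 subject; 1.46% × €1,731.00 = €25.27
Total: €1,193.02 + €25.27 = €1,218.29

€1,218.29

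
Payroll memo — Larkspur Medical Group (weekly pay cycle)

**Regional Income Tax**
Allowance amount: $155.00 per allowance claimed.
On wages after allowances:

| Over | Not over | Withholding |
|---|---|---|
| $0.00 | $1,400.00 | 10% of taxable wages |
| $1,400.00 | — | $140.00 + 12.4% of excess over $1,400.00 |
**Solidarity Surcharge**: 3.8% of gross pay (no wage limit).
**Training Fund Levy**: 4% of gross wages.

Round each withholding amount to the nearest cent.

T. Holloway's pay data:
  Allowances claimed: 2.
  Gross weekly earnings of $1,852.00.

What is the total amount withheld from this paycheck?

Regional Income Tax: taxable = $1,852.00 − 2×$155.00 = $1,542.00
  $140.00 + 12.4% × ($1,542.00 − $1,400.00) = $140.00 + 12.4% × $142.00 = $157.61
Solidarity Surcharge: 3.8% × $1,852.00 = $70.38
Training Fund Levy: 4% × $1,852.00 = $74.08
Total: $157.61 + $70.38 + $74.08 = $302.07

$302.07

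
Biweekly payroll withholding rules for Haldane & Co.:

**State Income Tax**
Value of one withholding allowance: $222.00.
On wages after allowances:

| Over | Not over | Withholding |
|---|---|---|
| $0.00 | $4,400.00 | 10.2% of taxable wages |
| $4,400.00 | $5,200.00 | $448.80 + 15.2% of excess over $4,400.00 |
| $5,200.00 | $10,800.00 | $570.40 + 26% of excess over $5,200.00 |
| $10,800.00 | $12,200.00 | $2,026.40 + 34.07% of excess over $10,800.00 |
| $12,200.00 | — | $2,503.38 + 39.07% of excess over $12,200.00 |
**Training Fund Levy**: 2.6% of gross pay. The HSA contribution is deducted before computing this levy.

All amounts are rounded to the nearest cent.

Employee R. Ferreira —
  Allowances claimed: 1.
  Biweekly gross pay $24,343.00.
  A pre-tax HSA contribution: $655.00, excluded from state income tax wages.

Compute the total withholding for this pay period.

State Income Tax: taxable = $24,343.00 − $655.00 − 1×$222.00 = $23,466.00
  $2,503.38 + 39.07% × ($23,466.00 − $12,200.00) = $2,503.38 + 39.07% × $11,266.00 = $6,905.01
Training Fund Levy: 2.6% × $23,688.00 = $615.89
Total: $6,905.01 + $615.89 = $7,520.90

$7,520.90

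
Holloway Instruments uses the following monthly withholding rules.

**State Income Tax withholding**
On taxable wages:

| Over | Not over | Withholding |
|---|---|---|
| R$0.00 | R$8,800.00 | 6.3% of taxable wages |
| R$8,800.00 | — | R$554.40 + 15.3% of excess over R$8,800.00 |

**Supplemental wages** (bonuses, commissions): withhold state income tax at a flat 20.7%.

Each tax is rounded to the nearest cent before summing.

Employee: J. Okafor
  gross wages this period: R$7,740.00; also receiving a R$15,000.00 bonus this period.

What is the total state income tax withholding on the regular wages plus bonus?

State Income Tax: taxable = R$7,740.00
  6.3% × R$7,740.00 = R$487.62
Supplemental (20.7% flat on bonus): 20.7% × R$15,000.00 = R$3,105.00
Total state income tax: R$487.62 + R$3,105.00 = R$3,592.62

R$3,592.62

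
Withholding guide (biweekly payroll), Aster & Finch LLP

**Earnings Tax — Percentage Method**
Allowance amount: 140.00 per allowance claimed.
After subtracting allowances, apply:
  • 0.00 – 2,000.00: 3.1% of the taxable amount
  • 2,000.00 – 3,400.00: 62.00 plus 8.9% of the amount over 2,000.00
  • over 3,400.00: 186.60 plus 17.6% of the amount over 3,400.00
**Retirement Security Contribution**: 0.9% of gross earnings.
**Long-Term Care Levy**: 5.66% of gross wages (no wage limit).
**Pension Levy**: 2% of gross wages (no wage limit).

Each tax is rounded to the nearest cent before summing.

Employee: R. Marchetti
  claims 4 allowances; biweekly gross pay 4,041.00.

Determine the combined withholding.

Earnings Tax: taxable = 4,041.00 − 4×140.00 = 3,481.00
  186.60 + 17.6% × (3,481.00 − 3,400.00) = 186.60 + 17.6% × 81.00 = 200.86
Retirement Security Contribution: 0.9% × 4,041.00 = 36.37
Long-Term Care Levy: 5.66% × 4,041.00 = 228.72
Pension Levy: 2% × 4,041.00 = 80.82
Total: 200.86 + 36.37 + 228.72 + 80.82 = 546.77

546.77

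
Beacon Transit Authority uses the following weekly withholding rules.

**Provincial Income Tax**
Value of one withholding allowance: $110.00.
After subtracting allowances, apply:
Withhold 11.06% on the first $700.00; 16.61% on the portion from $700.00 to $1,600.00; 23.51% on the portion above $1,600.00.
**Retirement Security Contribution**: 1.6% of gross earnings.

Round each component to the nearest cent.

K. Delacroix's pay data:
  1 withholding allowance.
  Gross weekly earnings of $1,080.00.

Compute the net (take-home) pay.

Provincial Income Tax: taxable = $1,080.00 − 1×$110.00 = $970.00
  $77.42 + 16.61% × ($970.00 − $700.00) = $77.42 + 16.61% × $270.00 = $122.27
Retirement Security Contribution: 1.6% × $1,080.00 = $17.28
Total withheld: $122.27 + $17.28 = $139.55
Net pay: $1,080.00 − $139.55 = $940.45

$940.45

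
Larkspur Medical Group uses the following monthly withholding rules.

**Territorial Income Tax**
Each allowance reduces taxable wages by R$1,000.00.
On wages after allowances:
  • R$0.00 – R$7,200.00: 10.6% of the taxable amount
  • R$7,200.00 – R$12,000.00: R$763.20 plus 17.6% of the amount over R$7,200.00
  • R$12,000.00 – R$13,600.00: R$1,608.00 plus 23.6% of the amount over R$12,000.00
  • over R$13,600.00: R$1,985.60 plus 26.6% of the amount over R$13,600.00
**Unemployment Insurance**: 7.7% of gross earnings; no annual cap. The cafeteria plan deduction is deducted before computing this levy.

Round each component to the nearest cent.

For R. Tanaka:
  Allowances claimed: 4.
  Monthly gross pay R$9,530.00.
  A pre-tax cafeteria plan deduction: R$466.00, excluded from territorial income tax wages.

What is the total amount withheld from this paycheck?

R$1,234.71

Territorial Income Tax: taxable = R$9,530.00 − R$466.00 − 4×R$1,000.00 = R$5,064.00
  10.6% × R$5,064.00 = R$536.78
Unemployment Insurance: 7.7% × R$9,064.00 = R$697.93
Total: R$536.78 + R$697.93 = R$1,234.71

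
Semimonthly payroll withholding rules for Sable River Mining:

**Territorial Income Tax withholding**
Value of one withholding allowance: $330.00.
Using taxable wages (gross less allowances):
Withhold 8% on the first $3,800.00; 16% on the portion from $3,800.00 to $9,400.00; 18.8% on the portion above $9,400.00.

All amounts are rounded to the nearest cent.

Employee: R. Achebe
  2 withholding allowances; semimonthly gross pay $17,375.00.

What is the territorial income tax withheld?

Territorial Income Tax: taxable = $17,375.00 − 2×$330.00 = $16,715.00
  $1,200.00 + 18.8% × ($16,715.00 − $9,400.00) = $1,200.00 + 18.8% × $7,315.00 = $2,575.22

$2,575.22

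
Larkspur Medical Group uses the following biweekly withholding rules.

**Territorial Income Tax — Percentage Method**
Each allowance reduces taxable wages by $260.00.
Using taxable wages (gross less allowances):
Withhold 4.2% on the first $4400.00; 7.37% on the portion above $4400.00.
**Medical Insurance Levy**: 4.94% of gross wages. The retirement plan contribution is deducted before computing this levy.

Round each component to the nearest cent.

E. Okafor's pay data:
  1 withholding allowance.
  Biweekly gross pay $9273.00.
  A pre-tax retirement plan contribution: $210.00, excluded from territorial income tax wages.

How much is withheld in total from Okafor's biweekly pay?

$957.01

Territorial Income Tax: taxable = $9273.00 − $210.00 − 1×$260.00 = $8803.00
  $184.80 + 7.37% × ($8803.00 − $4400.00) = $184.80 + 7.37% × $4403.00 = $509.30
Medical Insurance Levy: 4.94% × $9063.00 = $447.71
Total: $509.30 + $447.71 = $957.01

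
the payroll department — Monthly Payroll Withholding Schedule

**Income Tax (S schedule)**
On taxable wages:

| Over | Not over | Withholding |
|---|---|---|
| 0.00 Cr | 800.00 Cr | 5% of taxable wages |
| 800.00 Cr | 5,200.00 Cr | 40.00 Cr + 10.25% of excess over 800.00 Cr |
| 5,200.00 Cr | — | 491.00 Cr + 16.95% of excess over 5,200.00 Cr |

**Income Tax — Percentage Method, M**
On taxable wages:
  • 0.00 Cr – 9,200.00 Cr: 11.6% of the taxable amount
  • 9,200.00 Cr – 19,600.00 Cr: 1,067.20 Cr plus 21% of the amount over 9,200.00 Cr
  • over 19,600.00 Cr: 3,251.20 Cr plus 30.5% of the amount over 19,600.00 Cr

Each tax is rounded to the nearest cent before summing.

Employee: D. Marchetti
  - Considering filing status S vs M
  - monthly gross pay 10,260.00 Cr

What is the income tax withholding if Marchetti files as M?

Income Tax (M): taxable = 10,260.00 Cr
  1,067.20 Cr + 21% × (10,260.00 Cr − 9,200.00 Cr) = 1,067.20 Cr + 21% × 1,060.00 Cr = 1,289.80 Cr

1,289.80 Cr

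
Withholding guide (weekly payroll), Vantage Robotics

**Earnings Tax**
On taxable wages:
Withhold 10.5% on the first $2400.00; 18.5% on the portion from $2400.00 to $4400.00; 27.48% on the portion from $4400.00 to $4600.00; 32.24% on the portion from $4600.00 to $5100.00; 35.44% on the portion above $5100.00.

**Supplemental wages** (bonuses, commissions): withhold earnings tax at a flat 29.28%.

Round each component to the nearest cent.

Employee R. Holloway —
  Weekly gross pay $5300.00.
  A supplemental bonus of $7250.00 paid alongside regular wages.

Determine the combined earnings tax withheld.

Earnings Tax: taxable = $5300.00
  $838.16 + 35.44% × ($5300.00 − $5100.00) = $838.16 + 35.44% × $200.00 = $909.04
Supplemental (29.28% flat on bonus): 29.28% × $7250.00 = $2122.80
Total earnings tax: $909.04 + $2122.80 = $3031.84

$3031.84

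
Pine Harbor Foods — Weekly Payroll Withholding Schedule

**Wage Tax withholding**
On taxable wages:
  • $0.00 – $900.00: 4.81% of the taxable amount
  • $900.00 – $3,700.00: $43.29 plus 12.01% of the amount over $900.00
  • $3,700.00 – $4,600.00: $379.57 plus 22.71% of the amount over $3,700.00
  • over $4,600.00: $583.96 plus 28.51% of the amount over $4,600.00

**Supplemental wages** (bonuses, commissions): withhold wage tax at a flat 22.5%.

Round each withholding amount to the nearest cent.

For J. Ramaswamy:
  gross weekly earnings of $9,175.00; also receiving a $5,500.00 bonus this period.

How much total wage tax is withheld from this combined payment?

Wage Tax: taxable = $9,175.00
  $583.96 + 28.51% × ($9,175.00 − $4,600.00) = $583.96 + 28.51% × $4,575.00 = $1,888.29
Supplemental (22.5% flat on bonus): 22.5% × $5,500.00 = $1,237.50
Total wage tax: $1,888.29 + $1,237.50 = $3,125.79

$3,125.79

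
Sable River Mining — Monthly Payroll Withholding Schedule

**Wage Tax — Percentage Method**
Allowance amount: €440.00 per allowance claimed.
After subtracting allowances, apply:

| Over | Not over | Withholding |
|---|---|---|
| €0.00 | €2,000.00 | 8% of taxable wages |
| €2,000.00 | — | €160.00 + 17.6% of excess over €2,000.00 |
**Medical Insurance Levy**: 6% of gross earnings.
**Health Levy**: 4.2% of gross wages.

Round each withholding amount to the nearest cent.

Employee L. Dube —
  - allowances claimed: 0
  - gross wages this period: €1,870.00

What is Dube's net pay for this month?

Wage Tax: taxable = €1,870.00
  8% × €1,870.00 = €149.60
Medical Insurance Levy: 6% × €1,870.00 = €112.20
Health Levy: 4.2% × €1,870.00 = €78.54
Total withheld: €149.60 + €112.20 + €78.54 = €340.34
Net pay: €1,870.00 − €340.34 = €1,529.66

€1,529.66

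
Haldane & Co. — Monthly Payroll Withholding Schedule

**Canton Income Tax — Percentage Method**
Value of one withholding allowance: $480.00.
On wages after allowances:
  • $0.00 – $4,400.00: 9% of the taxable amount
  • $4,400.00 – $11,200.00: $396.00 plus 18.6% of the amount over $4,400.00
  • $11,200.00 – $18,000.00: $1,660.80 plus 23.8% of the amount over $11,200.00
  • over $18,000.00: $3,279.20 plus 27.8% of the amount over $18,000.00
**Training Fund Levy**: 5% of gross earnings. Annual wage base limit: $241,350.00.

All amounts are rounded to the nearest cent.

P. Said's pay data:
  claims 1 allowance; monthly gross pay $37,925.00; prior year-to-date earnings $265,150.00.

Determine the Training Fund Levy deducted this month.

Training Fund Levy: YTD $265,150.00 ≥ cap $241,350.00 → $0.00

$0.00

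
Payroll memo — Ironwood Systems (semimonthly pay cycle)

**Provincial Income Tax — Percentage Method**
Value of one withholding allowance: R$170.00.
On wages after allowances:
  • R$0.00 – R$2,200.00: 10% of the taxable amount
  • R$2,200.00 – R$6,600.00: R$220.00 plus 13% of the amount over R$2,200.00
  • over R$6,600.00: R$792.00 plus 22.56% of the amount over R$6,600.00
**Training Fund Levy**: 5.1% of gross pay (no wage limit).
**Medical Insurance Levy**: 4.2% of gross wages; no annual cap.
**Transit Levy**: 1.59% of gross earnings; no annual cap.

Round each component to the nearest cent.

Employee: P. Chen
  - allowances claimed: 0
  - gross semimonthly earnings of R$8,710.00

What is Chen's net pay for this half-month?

Provincial Income Tax: taxable = R$8,710.00
  R$792.00 + 22.56% × (R$8,710.00 − R$6,600.00) = R$792.00 + 22.56% × R$2,110.00 = R$1,268.02
Training Fund Levy: 5.1% × R$8,710.00 = R$444.21
Medical Insurance Levy: 4.2% × R$8,710.00 = R$365.82
Transit Levy: 1.59% × R$8,710.00 = R$138.49
Total withheld: R$1,268.02 + R$444.21 + R$365.82 + R$138.49 = R$2,216.54
Net pay: R$8,710.00 − R$2,216.54 = R$6,493.46

R$6,493.46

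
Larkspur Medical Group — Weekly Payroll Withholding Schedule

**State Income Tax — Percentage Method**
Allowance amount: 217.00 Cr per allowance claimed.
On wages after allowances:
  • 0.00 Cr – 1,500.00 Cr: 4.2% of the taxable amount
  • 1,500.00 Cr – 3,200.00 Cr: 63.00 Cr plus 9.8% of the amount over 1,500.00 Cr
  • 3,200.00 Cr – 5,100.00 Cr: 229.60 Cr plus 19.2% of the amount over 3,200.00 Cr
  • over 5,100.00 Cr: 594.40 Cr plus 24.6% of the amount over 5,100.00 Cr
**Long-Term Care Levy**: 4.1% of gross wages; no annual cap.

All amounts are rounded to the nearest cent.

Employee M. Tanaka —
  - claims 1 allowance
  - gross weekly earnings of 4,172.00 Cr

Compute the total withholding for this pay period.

State Income Tax: taxable = 4,172.00 Cr − 1×217.00 Cr = 3,955.00 Cr
  229.60 Cr + 19.2% × (3,955.00 Cr − 3,200.00 Cr) = 229.60 Cr + 19.2% × 755.00 Cr = 374.56 Cr
Long-Term Care Levy: 4.1% × 4,172.00 Cr = 171.05 Cr
Total: 374.56 Cr + 171.05 Cr = 545.61 Cr

545.61 Cr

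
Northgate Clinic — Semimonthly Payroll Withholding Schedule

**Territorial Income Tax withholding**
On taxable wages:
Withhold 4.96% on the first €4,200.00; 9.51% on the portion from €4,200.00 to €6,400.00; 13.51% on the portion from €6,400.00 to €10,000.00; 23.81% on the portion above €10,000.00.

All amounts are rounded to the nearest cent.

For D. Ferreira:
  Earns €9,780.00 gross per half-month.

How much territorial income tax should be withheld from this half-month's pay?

Territorial Income Tax: taxable = €9,780.00
  €417.54 + 13.51% × (€9,780.00 − €6,400.00) = €417.54 + 13.51% × €3,380.00 = €874.18

€874.18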